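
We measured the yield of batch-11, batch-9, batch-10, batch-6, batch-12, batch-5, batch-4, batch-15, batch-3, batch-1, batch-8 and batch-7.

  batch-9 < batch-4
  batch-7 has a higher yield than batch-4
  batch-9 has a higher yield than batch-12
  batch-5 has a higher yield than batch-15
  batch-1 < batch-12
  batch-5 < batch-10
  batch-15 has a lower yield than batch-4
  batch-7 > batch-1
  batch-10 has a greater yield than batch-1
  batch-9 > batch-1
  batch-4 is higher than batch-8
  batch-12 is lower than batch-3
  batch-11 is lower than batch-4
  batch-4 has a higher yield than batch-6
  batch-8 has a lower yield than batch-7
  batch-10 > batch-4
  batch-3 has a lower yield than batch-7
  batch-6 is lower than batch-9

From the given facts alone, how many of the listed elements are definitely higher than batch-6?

The elements the relations force above batch-6 are batch-9, batch-4, batch-10, batch-7 — no chain reaches any other.
That is 4.

4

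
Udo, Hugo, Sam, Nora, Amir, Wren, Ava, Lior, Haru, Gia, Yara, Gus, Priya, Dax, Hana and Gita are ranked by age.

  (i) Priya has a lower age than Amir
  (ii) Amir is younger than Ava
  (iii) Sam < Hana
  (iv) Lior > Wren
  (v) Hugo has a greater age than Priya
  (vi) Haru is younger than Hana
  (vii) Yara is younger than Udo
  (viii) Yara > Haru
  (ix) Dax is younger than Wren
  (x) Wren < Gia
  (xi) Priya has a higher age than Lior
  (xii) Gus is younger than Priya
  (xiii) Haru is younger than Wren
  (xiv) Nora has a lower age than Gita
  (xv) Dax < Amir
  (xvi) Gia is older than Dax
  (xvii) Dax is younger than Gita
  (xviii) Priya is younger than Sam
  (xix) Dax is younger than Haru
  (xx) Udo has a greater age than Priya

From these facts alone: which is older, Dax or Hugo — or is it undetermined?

Link the given pairs in sequence: Dax < Wren; Wren < Lior; Lior < Priya; Priya < Hugo.
Chaining these gives Dax < Wren < Lior < Priya < Hugo.
So Hugo is older.

Hugo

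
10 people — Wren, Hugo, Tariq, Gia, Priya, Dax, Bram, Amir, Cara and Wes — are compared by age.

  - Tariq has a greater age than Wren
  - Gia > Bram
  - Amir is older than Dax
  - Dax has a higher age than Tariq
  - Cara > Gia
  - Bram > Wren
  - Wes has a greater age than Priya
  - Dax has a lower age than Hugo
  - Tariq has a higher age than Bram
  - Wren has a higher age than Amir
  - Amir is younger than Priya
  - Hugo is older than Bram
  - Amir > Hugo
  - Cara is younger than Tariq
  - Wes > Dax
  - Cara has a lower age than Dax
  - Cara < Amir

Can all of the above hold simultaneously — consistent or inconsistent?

inconsistent

We have Amir < Wren stated directly, yet also Wren < Bram < Gia < Cara < Tariq < Dax < Hugo < Amir by chaining the others — so Wren < Amir. Contradiction.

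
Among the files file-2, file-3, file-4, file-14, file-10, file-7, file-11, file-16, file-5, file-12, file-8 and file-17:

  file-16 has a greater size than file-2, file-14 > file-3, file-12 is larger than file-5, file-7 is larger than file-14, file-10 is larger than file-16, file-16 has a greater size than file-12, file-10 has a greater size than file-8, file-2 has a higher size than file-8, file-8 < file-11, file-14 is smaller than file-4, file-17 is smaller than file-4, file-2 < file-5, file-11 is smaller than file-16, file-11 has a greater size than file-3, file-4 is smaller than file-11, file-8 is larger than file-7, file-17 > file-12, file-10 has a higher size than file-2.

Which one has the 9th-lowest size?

Chaining the given pairs: file-3 < file-14 < file-7 < file-8 < file-2 < file-5 < file-12 < file-17 < file-4 < file-11 < file-16 < file-10.
Counting 9 from the smallest end gives file-4.

file-4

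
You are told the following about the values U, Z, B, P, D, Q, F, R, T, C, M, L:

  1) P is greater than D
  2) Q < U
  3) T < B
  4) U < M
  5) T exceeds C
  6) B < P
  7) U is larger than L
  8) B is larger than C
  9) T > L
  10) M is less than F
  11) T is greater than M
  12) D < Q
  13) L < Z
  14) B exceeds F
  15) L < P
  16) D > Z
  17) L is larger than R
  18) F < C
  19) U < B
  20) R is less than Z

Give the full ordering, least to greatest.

Each adjacent pair is fixed by a given relation: R < L; L < Z; Z < D; D < Q; Q < U; U < M; M < F; F < C; C < T; T < B; B < P. Chaining them end to end gives the full order.

R < L < Z < D < Q < U < M < F < C < T < B < P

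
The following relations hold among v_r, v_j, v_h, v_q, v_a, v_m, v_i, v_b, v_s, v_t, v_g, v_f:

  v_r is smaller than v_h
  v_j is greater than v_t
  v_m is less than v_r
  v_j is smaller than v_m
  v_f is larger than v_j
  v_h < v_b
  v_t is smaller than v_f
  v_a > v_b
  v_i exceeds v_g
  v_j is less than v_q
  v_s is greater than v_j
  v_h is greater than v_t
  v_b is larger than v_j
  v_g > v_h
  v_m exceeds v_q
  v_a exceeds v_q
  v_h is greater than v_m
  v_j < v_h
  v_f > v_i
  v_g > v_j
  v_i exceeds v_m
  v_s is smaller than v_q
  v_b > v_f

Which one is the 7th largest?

v_r

The consecutive relations fix a unique order: v_t < v_j < v_s < v_q < v_m < v_r < v_h < v_g < v_i < v_f < v_b < v_a.
Counting 7 from the largest end gives v_r.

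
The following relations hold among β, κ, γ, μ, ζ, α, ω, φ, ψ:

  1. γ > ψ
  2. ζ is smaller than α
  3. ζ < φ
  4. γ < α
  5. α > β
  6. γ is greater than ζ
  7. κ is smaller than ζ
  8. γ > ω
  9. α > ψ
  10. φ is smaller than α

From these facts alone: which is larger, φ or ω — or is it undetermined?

undetermined

Following every chain through ω: above ω we get γ, α.
φ is not reached, and no chain runs the other way from φ to ω.
So the given relations leave the order of ω and φ undetermined.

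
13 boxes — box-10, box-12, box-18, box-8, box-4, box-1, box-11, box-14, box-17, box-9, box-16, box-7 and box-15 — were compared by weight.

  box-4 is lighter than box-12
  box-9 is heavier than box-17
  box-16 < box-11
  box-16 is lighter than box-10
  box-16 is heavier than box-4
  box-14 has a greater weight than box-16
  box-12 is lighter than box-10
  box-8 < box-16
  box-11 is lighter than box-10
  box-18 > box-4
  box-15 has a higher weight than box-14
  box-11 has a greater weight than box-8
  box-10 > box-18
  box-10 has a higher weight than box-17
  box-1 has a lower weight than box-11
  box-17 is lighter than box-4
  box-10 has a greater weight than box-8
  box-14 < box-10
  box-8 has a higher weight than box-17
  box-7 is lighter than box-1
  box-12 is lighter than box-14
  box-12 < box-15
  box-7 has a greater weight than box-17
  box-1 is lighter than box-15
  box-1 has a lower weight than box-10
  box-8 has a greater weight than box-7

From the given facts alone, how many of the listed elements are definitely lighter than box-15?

8

From box-15 the given relations immediately reach box-12, box-1, box-14.
From those, box-4, box-7, box-16 — 6 in total.
From those, box-17, box-8 — 8 in total.
Nothing else is reachable below box-15; 8 in all.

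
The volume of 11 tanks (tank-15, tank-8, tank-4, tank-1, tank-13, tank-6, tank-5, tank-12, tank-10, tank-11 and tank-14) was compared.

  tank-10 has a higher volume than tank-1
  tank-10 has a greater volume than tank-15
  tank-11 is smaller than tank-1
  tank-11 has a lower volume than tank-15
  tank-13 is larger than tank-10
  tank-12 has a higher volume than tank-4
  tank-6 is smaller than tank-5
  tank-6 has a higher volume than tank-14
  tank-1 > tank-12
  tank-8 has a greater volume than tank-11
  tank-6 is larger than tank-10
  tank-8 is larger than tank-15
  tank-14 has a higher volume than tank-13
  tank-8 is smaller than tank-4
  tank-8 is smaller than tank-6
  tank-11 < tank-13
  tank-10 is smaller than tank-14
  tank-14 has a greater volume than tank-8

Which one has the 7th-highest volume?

Piecing the relations together gives one ordering: tank-11 < tank-15 < tank-8 < tank-4 < tank-12 < tank-1 < tank-10 < tank-13 < tank-14 < tank-6 < tank-5.
Counting 7 from the largest end gives tank-12.

tank-12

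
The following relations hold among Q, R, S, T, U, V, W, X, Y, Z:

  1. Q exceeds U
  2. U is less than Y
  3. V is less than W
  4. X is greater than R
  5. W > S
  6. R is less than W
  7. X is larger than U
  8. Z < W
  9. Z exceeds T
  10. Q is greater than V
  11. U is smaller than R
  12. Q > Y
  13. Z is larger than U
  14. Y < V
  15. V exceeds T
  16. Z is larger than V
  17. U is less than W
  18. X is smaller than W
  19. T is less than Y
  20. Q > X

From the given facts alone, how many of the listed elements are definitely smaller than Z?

Directly below Z: U, T, V.
One step further: Y (4 so far).
Nothing else is reachable below Z; 4 in all.

4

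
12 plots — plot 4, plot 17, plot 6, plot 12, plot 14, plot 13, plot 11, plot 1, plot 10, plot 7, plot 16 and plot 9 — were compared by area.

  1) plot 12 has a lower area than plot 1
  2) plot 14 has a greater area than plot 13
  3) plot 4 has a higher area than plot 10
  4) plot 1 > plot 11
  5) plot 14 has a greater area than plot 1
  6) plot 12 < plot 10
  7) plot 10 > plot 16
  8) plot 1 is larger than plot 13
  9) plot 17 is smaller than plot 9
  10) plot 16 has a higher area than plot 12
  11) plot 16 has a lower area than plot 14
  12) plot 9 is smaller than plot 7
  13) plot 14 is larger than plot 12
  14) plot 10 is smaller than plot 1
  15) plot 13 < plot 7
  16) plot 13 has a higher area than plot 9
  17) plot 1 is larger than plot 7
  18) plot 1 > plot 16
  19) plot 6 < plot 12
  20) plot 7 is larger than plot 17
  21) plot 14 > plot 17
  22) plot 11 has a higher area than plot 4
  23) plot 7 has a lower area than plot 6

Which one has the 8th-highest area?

plot 6

Chaining the given pairs: plot 17 < plot 9 < plot 13 < plot 7 < plot 6 < plot 12 < plot 16 < plot 10 < plot 4 < plot 11 < plot 1 < plot 14.
The 8th largest is plot 6.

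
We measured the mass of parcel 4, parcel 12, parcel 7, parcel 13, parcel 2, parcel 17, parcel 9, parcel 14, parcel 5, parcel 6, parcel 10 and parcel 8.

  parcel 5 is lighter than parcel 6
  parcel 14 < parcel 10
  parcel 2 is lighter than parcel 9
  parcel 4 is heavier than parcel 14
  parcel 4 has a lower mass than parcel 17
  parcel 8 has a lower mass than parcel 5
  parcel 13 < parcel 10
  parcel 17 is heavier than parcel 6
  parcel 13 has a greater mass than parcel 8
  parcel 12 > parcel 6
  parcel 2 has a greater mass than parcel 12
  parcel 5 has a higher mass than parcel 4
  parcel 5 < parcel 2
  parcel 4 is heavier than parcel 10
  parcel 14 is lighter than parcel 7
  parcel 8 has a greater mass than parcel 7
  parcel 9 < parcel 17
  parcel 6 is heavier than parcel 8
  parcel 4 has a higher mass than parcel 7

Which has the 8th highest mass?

parcel 10

Chaining the given pairs: parcel 14 < parcel 7 < parcel 8 < parcel 13 < parcel 10 < parcel 4 < parcel 5 < parcel 6 < parcel 12 < parcel 2 < parcel 9 < parcel 17.
Counting 8 from the largest end gives parcel 10.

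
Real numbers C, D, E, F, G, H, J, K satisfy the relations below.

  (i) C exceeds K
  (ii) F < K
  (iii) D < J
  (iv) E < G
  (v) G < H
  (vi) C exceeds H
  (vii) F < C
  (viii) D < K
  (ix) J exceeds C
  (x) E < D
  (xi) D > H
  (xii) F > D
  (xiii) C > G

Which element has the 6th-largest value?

H

Piecing the relations together gives one ordering: E < G < H < D < F < K < C < J.
Counting 6 from the largest end gives H.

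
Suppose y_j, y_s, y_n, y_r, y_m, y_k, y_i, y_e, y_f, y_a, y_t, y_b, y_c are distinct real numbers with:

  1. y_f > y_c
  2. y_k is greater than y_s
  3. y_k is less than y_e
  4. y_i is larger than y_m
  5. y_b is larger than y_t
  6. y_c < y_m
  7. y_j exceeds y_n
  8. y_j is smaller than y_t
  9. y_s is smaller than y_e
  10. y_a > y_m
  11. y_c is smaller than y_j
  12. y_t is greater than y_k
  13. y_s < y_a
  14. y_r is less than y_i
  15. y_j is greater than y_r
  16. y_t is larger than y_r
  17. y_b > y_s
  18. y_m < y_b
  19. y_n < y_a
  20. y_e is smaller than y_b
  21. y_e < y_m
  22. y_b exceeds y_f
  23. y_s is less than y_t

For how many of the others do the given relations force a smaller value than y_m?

4

The elements the relations force below y_m are y_s, y_k, y_e, y_c — no chain reaches any other.
That is 4.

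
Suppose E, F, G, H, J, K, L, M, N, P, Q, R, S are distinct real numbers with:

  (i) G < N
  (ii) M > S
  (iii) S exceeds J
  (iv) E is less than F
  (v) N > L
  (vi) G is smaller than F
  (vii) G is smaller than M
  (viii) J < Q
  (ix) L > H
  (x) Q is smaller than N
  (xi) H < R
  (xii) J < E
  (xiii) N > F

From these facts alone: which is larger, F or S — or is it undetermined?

Following every chain through S: above S we get M; below S we get J.
F is not reached, and no chain runs the other way from F to S.
So the given relations leave the order of S and F undetermined.

undetermined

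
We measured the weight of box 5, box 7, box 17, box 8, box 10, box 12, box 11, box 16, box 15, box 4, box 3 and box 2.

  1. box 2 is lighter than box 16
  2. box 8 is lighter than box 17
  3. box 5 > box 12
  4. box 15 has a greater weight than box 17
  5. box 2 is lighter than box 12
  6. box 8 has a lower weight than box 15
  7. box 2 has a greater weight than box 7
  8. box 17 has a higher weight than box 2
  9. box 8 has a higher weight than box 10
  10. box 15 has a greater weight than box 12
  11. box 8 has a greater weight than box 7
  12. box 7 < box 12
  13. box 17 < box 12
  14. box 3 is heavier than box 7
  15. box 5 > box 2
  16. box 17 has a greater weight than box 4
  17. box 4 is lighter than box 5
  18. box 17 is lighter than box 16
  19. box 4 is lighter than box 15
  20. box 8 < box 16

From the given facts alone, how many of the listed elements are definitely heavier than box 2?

From box 2 the given relations immediately reach box 17, box 12, box 16, box 5.
From those, box 15 — 5 in total.
Nothing else is reachable above box 2; 5 in all.

5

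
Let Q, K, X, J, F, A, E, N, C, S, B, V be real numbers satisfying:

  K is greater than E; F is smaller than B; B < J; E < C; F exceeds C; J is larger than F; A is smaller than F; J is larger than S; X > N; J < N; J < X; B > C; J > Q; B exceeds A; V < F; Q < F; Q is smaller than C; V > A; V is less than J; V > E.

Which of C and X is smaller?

The relevant relations are C < F; F < B; B < J; J < N; N < X.
Together: C < F < B < J < N < X.
So C < X; C is the smaller of the two.

C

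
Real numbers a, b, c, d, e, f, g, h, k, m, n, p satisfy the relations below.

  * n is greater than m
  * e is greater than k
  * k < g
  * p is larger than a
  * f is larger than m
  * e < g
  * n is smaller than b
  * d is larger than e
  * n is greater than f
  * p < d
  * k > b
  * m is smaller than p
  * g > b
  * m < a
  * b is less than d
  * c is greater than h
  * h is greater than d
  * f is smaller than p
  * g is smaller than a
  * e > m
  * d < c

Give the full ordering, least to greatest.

Each adjacent pair is fixed by a given relation: m < f; f < n; n < b; b < k; k < e; e < g; g < a; a < p; p < d; d < h; h < c. Chaining them end to end gives the full order.

m < f < n < b < k < e < g < a < p < d < h < c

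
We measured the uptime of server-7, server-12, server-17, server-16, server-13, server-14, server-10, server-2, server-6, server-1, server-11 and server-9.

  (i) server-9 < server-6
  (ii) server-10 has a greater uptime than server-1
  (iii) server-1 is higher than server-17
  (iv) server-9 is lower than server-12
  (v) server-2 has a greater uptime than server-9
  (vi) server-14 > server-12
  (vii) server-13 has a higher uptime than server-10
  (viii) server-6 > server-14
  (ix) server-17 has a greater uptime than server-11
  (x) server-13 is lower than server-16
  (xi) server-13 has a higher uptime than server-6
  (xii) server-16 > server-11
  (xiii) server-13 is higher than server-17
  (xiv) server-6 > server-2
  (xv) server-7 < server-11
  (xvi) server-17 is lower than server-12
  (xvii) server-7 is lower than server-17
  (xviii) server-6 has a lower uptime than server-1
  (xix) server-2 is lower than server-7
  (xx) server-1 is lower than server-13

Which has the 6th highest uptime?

server-14

The consecutive relations fix a unique order: server-9 < server-2 < server-7 < server-11 < server-17 < server-12 < server-14 < server-6 < server-1 < server-10 < server-13 < server-16.
Counting 6 from the largest end gives server-14.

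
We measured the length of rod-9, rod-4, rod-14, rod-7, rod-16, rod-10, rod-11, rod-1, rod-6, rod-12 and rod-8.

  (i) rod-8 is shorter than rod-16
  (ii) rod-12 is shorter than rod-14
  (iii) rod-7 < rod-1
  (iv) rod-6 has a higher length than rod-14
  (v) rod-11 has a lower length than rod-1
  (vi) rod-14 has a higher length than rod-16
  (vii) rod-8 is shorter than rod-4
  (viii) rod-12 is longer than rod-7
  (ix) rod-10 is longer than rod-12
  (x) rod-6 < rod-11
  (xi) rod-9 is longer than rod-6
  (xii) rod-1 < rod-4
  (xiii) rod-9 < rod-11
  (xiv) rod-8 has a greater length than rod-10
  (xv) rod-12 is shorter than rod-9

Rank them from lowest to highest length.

rod-7 < rod-12 < rod-10 < rod-8 < rod-16 < rod-14 < rod-6 < rod-9 < rod-11 < rod-1 < rod-4

Nothing is placed below rod-7, so it is least; from there rod-7 < rod-12; rod-12 < rod-10; rod-10 < rod-8; rod-8 < rod-16; rod-16 < rod-14; rod-14 < rod-6; rod-6 < rod-9; rod-9 < rod-11; rod-11 < rod-1; rod-1 < rod-4, each given directly.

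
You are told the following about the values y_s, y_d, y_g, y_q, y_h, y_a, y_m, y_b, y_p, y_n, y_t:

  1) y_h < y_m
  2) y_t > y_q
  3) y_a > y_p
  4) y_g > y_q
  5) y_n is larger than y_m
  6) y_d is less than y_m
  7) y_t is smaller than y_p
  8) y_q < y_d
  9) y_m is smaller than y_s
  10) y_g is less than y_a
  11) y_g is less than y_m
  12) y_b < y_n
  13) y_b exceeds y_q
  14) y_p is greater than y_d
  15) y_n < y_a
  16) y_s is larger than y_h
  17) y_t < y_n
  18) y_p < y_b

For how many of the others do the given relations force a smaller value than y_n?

The elements the relations force below y_n are y_q, y_d, y_g, y_t, y_p, y_h, y_b, y_m — no chain reaches any other.
That is 8.

8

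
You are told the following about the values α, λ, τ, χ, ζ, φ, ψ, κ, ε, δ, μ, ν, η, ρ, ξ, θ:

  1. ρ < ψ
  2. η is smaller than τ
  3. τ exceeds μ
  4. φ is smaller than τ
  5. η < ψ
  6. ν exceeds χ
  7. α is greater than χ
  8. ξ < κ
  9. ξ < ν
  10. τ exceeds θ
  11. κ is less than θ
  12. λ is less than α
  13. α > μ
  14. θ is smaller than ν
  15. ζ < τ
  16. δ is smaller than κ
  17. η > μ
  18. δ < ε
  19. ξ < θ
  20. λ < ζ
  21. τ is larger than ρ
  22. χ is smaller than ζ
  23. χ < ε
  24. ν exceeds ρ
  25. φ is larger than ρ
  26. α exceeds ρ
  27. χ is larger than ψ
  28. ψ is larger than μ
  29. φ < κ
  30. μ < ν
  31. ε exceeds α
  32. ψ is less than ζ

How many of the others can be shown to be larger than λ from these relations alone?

4

Directly above λ: ζ, α.
One step further: ε, τ (4 so far).
No other element is forced above λ by the given relations, so the count is 4.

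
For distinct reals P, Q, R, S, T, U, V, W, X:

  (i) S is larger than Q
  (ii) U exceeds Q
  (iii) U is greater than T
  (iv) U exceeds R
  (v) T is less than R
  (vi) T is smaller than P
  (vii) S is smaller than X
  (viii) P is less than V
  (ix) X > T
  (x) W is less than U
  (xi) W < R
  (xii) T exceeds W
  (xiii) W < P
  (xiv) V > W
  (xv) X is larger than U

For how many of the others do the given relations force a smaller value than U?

Directly below U: Q, W, T, R.
No other element is forced below U by the given relations, so the count is 4.

4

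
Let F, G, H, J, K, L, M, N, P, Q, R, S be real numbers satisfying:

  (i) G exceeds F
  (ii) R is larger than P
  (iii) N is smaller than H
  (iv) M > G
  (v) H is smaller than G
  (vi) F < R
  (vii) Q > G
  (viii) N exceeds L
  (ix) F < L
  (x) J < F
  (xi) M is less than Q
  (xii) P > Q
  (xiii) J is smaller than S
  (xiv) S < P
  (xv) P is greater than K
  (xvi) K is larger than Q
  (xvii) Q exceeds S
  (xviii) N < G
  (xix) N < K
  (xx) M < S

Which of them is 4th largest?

Q

The consecutive relations fix a unique order: J < F < L < N < H < G < M < S < Q < K < P < R.
Counting 4 from the largest end gives Q.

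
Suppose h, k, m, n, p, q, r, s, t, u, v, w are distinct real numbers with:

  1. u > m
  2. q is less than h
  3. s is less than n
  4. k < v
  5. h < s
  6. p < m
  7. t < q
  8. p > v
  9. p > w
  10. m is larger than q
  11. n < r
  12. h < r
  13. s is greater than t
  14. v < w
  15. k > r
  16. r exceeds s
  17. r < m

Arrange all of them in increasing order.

t < q < h < s < n < r < k < v < w < p < m < u

The consecutive links are each given: t < q; q < h; h < s; s < n; n < r; r < k; k < v; v < w; w < p; p < m; m < u.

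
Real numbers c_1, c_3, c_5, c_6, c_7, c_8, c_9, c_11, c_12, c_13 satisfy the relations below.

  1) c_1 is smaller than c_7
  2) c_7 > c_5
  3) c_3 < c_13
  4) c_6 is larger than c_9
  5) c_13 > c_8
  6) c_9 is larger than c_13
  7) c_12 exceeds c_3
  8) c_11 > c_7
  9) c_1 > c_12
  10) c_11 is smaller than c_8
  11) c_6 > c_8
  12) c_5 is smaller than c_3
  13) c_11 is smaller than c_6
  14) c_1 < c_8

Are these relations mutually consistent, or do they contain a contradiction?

consistent

Every relation is compatible with c_5 < c_3 < c_12 < c_1 < c_7 < c_11 < c_8 < c_13 < c_9 < c_6; the set is consistent.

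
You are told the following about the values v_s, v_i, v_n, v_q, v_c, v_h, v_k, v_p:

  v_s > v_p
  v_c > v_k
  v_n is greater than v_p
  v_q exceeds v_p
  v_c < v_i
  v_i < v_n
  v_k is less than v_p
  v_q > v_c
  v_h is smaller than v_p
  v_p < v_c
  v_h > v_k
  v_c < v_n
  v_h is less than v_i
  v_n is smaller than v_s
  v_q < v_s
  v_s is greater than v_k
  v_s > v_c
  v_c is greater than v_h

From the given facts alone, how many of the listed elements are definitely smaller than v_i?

From v_i the given relations immediately reach v_h, v_c.
From those, v_k, v_p — 4 in total.
Nothing else is reachable below v_i; 4 in all.

4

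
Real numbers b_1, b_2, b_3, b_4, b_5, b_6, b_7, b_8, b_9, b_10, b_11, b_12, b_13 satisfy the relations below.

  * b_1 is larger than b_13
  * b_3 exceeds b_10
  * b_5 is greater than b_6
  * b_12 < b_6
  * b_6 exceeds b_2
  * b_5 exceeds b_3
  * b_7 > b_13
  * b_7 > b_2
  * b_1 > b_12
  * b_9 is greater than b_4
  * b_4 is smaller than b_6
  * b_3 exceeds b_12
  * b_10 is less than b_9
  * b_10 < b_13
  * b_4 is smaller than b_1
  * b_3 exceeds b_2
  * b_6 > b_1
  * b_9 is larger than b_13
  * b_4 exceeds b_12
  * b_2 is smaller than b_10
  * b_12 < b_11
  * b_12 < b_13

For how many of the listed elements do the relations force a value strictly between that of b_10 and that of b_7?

Chaining upward from b_10 reaches: b_3, b_13, b_9, b_1, b_6, b_5.
Chaining downward from b_7 reaches: b_12, b_2, b_13.
Strictly between b_10 and b_7 are those in both lists: b_13 — 1 element.

1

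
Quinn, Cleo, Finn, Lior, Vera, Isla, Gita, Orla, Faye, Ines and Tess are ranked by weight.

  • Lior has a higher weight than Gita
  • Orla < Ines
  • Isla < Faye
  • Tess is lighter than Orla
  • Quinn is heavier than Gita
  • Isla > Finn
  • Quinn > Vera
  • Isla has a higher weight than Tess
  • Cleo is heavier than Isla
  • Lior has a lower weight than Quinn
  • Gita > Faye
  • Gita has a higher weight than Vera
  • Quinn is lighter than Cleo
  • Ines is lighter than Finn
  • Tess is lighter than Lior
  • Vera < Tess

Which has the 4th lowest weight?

Ines

The consecutive relations fix a unique order: Vera < Tess < Orla < Ines < Finn < Isla < Faye < Gita < Lior < Quinn < Cleo.
Counting 4 from the smallest end gives Ines.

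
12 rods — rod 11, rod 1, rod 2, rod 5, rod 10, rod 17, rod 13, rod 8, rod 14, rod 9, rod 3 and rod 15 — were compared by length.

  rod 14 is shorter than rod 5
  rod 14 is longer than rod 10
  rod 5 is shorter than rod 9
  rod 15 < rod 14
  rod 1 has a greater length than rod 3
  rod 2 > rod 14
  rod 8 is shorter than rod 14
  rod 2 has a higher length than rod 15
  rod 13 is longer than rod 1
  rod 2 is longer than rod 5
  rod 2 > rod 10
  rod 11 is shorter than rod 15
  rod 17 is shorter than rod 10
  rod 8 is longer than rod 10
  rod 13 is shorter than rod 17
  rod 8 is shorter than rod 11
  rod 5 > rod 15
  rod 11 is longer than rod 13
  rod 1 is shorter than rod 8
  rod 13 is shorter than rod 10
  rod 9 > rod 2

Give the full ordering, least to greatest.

Each adjacent pair is fixed by a given relation: rod 3 < rod 1; rod 1 < rod 13; rod 13 < rod 17; rod 17 < rod 10; rod 10 < rod 8; rod 8 < rod 11; rod 11 < rod 15; rod 15 < rod 14; rod 14 < rod 5; rod 5 < rod 2; rod 2 < rod 9. Chaining them end to end gives the full order.

rod 3 < rod 1 < rod 13 < rod 17 < rod 10 < rod 8 < rod 11 < rod 15 < rod 14 < rod 5 < rod 2 < rod 9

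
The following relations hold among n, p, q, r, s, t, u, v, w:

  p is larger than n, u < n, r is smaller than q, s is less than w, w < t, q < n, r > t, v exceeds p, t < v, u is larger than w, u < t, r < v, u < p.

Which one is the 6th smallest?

Piecing the relations together gives one ordering: s < w < u < t < r < q < n < p < v.
The 6th smallest is q.

q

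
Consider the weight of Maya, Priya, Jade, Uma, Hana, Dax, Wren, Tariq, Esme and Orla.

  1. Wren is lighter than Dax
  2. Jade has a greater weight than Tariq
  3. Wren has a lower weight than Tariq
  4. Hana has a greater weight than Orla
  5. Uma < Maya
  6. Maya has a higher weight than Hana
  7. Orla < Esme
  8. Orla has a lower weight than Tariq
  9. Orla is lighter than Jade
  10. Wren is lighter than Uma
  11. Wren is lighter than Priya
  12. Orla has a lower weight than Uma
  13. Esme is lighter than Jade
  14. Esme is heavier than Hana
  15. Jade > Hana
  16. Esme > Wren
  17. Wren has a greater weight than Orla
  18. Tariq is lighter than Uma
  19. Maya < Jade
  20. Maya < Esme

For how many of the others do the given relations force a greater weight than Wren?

7

The elements the relations force above Wren are Dax, Tariq, Priya, Uma, Maya, Esme, Jade — no chain reaches any other.
That is 7.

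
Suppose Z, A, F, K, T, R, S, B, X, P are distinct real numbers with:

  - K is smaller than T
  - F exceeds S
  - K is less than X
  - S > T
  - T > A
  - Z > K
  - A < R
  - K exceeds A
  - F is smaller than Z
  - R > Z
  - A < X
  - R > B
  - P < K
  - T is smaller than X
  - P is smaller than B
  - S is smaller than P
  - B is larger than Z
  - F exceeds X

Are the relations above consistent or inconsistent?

inconsistent

Chaining the given relations yields T < S < P < K, so T < K. But one relation states K < T. These cannot both hold.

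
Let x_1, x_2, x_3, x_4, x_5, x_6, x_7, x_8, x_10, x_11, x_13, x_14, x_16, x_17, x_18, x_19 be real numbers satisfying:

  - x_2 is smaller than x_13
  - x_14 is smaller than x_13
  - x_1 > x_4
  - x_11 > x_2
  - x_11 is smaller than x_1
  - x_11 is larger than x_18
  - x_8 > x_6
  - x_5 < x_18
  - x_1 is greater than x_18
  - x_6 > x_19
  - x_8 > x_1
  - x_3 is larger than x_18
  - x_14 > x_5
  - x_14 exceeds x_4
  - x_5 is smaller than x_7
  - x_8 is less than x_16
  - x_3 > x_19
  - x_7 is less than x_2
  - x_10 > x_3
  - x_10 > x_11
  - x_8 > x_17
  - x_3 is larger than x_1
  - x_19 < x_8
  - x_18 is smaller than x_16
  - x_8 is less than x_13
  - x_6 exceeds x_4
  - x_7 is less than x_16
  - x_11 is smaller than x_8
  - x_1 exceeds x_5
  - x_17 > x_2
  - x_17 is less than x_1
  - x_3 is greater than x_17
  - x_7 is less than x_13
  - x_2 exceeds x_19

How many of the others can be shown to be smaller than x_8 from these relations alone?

From x_8 the given relations immediately reach x_19, x_6, x_11, x_17, x_1.
From those, x_5, x_4, x_18, x_2 — 9 in total.
From those, x_7 — 10 in total.
No other element is forced below x_8 by the given relations, so the count is 10.

10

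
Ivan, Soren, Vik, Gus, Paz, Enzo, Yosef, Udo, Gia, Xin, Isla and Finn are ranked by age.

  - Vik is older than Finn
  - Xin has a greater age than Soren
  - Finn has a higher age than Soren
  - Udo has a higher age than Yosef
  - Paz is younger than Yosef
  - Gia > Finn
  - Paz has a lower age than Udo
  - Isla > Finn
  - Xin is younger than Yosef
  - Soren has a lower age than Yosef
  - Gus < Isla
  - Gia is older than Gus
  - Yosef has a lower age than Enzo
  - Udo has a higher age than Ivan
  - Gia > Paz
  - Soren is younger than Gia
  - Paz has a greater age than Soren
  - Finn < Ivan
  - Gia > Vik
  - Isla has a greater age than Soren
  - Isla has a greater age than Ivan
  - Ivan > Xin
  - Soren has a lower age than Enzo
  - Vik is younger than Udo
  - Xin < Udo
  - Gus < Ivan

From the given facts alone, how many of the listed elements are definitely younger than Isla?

5

From Isla the given relations immediately reach Soren, Gus, Finn, Ivan.
From those, Xin — 5 in total.
No other element is forced below Isla by the given relations, so the count is 5.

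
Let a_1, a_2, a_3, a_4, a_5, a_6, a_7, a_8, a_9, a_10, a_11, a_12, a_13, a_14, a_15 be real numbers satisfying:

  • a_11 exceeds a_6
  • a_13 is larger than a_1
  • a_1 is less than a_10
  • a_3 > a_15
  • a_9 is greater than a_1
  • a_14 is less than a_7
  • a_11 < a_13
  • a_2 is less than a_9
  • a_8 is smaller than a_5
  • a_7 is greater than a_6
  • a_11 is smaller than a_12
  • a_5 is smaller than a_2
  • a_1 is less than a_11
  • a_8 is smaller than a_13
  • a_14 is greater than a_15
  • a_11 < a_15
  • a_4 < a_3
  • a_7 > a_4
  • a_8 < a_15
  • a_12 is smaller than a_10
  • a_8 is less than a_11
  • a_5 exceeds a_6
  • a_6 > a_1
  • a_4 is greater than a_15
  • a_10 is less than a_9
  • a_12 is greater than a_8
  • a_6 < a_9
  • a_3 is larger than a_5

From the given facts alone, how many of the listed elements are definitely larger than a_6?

The elements the relations force above a_6 are a_11, a_12, a_5, a_15, a_10, a_2, a_14, a_4, a_3, a_9, a_13, a_7 — no chain reaches any other.
That is 12.

12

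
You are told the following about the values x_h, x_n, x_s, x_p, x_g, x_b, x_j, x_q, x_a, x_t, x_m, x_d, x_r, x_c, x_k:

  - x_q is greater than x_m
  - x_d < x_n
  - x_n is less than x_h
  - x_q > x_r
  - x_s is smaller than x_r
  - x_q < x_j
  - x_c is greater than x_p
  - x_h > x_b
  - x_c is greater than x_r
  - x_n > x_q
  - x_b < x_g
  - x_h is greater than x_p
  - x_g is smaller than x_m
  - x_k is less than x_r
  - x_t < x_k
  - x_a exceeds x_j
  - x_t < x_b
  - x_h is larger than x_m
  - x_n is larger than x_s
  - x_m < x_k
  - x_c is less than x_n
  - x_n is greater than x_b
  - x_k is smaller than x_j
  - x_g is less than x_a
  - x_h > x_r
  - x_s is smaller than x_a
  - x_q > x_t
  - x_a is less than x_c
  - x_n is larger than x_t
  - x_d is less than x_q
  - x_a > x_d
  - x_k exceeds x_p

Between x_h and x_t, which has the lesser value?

Following the relations from x_t: x_t < x_b < x_g < x_m < x_k < x_r < x_q < x_j < x_a < x_c < x_n < x_h.
So x_t < x_h; x_t is the smaller of the two.

x_t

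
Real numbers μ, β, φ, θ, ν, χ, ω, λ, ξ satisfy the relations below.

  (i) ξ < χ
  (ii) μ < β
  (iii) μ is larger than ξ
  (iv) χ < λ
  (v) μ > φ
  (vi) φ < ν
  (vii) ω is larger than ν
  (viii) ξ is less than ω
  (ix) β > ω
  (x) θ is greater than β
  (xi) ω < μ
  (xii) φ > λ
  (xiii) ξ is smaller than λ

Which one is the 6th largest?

φ

The consecutive relations fix a unique order: ξ < χ < λ < φ < ν < ω < μ < β < θ.
Counting 6 from the largest end gives φ.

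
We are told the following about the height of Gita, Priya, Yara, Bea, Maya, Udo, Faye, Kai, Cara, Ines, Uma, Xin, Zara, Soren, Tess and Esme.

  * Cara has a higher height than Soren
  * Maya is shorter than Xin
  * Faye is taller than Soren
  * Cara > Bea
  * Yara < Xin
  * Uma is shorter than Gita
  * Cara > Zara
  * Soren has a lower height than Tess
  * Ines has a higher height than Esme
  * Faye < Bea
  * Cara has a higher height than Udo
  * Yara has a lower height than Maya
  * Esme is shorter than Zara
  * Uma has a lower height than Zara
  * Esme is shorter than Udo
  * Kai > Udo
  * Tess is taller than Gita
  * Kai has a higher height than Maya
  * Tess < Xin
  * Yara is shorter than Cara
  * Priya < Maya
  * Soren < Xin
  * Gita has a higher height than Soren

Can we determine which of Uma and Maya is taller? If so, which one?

undetermined

Following every chain through Uma: above Uma we get Gita, Zara, Tess, Xin, Cara.
Maya is not reached, and no chain runs the other way from Maya to Uma.
So the given relations leave the order of Uma and Maya undetermined.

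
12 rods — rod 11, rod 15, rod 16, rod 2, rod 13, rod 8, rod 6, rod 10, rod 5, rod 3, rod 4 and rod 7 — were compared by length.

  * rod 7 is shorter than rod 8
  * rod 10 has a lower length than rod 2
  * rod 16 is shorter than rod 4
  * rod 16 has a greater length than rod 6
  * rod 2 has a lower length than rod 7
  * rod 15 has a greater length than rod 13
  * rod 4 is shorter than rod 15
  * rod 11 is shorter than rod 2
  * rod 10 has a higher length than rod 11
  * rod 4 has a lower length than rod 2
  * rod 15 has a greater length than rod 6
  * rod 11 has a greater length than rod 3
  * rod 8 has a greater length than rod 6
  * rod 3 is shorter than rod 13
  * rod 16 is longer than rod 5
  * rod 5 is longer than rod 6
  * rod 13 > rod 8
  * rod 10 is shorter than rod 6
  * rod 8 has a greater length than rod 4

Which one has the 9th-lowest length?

rod 7

The consecutive relations fix a unique order: rod 3 < rod 11 < rod 10 < rod 6 < rod 5 < rod 16 < rod 4 < rod 2 < rod 7 < rod 8 < rod 13 < rod 15.
Counting 9 from the smallest end gives rod 7.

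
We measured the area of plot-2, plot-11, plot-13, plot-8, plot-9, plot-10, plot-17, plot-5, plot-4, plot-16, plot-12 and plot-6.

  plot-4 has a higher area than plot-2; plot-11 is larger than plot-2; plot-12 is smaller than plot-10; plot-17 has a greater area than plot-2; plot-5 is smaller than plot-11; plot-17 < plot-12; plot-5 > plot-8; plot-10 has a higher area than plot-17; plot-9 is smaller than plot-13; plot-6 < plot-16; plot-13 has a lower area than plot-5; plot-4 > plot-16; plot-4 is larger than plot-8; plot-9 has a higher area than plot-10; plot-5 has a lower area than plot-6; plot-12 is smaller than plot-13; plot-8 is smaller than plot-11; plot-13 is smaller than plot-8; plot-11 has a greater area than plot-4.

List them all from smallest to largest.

Each adjacent pair is fixed by a given relation: plot-2 < plot-17; plot-17 < plot-12; plot-12 < plot-10; plot-10 < plot-9; plot-9 < plot-13; plot-13 < plot-8; plot-8 < plot-5; plot-5 < plot-6; plot-6 < plot-16; plot-16 < plot-4; plot-4 < plot-11. Chaining them end to end gives the full order.

plot-2 < plot-17 < plot-12 < plot-10 < plot-9 < plot-13 < plot-8 < plot-5 < plot-6 < plot-16 < plot-4 < plot-11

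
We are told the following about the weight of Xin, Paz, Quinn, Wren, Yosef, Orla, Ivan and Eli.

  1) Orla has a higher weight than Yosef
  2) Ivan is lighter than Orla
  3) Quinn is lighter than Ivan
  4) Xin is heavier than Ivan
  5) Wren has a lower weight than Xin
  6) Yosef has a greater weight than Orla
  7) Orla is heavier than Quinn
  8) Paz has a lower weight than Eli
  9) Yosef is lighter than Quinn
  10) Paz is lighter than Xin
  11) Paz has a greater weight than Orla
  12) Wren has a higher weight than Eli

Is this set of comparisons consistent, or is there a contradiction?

We have Orla < Yosef stated directly, yet also Yosef < Quinn < Ivan < Orla by chaining the others — so Yosef < Orla. Contradiction.

inconsistent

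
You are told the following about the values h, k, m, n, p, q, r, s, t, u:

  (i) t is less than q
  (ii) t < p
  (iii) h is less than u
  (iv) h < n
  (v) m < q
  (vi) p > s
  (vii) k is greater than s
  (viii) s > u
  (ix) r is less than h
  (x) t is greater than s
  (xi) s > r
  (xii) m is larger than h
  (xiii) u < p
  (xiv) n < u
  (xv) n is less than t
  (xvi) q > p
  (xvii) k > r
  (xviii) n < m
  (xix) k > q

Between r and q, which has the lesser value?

Link the given pairs in sequence: r < h; h < n; n < u; u < s; s < t; t < p; p < q.
Chaining these gives r < h < n < u < s < t < p < q.
So r < q; r is the smaller of the two.

r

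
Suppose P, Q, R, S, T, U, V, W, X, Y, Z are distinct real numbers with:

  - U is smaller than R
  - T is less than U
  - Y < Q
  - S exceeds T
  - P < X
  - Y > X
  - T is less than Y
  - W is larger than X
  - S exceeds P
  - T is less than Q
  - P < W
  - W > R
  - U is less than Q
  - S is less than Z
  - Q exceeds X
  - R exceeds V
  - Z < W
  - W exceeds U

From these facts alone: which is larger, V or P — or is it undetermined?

Following every chain through P: above P we get X, S, Y, Z, W, Q.
V is not reached, and no chain runs the other way from V to P.
So the given relations leave the order of P and V undetermined.

undetermined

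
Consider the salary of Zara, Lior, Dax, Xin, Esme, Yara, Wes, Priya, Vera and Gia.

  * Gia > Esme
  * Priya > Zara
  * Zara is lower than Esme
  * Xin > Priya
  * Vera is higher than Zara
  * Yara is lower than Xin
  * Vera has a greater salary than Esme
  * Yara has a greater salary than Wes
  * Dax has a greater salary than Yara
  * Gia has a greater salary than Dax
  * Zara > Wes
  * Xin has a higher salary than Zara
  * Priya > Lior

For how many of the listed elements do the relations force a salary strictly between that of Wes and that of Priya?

The relations place Wes below Priya. An element lies strictly between them when it is forced above Wes and also forced below Priya.
Above Wes: {Zara, Yara, Esme, Dax, Gia, Vera, Xin}. Below Priya: {Zara, Lior}.
Intersection: {Zara} — 1.

1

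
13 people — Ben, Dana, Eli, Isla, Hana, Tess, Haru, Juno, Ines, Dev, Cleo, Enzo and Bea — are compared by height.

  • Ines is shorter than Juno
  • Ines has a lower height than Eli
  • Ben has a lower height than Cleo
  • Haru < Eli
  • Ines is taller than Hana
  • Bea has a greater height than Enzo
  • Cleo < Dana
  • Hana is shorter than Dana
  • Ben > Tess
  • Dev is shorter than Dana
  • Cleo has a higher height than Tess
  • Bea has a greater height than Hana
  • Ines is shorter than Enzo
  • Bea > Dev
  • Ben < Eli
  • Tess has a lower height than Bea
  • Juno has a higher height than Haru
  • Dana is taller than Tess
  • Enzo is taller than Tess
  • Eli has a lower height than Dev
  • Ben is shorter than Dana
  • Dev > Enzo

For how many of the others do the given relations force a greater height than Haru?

The elements the relations force above Haru are Juno, Eli, Dev, Bea, Dana — no chain reaches any other.
That is 5.

5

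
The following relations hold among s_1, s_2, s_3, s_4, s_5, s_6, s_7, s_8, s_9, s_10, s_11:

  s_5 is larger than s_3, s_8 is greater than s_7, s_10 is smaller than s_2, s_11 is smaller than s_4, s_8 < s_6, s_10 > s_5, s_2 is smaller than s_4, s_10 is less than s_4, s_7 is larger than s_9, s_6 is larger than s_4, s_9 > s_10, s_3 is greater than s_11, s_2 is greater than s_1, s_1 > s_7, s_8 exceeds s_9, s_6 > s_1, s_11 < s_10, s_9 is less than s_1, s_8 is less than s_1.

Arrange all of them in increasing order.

The consecutive links are each given: s_11 < s_3; s_3 < s_5; s_5 < s_10; s_10 < s_9; s_9 < s_7; s_7 < s_8; s_8 < s_1; s_1 < s_2; s_2 < s_4; s_4 < s_6.

s_11 < s_3 < s_5 < s_10 < s_9 < s_7 < s_8 < s_1 < s_2 < s_4 < s_6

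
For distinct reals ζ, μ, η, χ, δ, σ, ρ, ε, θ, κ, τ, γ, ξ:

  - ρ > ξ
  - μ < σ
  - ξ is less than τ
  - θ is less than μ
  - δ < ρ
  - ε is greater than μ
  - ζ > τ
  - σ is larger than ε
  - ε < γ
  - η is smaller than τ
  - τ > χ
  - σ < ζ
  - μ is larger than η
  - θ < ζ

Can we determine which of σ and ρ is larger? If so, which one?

undetermined

Following every chain through ρ: below ρ we get ξ, δ.
σ is not reached, and no chain runs the other way from σ to ρ.
So the given relations leave the order of ρ and σ undetermined.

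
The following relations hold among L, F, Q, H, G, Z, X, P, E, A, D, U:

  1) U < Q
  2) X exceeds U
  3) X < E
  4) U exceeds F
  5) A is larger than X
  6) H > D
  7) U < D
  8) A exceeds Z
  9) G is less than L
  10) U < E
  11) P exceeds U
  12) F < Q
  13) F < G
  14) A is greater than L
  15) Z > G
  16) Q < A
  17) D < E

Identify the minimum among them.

F

Chaining upward from F: directly above it, U, G, Q; then D, X, Z, E, L, P, A; then H.
That covers every other element, and nothing is given below F, so F is the minimum.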